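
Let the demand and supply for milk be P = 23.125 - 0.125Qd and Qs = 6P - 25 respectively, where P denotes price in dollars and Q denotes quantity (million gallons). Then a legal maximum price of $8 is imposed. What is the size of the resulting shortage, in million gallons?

98

Rearranging demand gives Qd = 185 - 8P. Without the control the market clears where 185 - 8P = 6P - 25, i.e. P* = 15 and Q* = 65.
Since 8 < 15, the ceiling is binding.
At P = 8: Qd = 185 - 8·8 = 121 and Qs = 6·8 - 25 = 23.
Shortage = Qd - Qs = 121 - 23 = 98.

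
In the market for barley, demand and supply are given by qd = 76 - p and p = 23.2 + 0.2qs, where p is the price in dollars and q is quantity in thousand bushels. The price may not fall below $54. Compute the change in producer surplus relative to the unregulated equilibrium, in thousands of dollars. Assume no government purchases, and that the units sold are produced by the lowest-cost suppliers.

Rearranging supply gives qs = 5p - 116. Without the control the market clears where 76 - p = 5p - 116, i.e. p* = 32 and q* = 44.
Since 54 > 32, the floor is binding.
At p = 54: qd = 76 - 54 = 22 and qs = 5·54 - 116 = 154.
Producer surplus without the control is ½ · (32 - 23.2) · 44 = 193.6.
With the floor, 22 units are sold at 54. The supply price at q = 22 is 27.6, so PS = ½ · [(54 - 23.2) + (54 - 27.6)] · 22 = 629.2.
Change in producer surplus = 629.2 - 193.6 = 435.6.

435.6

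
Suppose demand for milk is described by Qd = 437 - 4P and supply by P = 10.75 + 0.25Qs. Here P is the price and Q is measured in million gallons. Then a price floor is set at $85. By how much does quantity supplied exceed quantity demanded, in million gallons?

Rearranging supply gives Qs = 4P - 43. Equilibrium: 437 - 4P = 4P - 43, so 480 = 8P and P* = 60, Q* = 197.
Since 85 > 60, the floor is binding.
At P = 85: Qd = 437 - 4·85 = 97 and Qs = 4·85 - 43 = 297.
Surplus = Qs - Qd = 297 - 97 = 200.

200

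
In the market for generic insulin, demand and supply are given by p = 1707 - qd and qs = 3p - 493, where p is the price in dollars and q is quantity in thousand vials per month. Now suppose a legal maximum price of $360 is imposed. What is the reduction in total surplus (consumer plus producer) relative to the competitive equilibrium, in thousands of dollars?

216600

Rearranging demand gives qd = 1707 - p. Without the control the market clears where 1707 - p = 3p - 493, i.e. p* = 550 and q* = 1157.
The ceiling of 360 is below the equilibrium price 550, so it binds.
At p = 360: qd = 1707 - 360 = 1347 and qs = 3·360 - 493 = 587.
Quantity traded falls to 587. At q = 587 the demand price is 1707 - 587 = 1120 and the supply price is (493 + 587)/3 = 360.
Deadweight loss = ½ · (1120 - 360) · (1157 - 587) = ½ · 760 · 570 = 216600.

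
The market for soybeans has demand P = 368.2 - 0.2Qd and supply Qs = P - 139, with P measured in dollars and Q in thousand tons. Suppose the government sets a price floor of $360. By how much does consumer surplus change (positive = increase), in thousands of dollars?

Rearranging demand gives Qd = 1841 - 5P. Setting quantity demanded equal to quantity supplied, 1841 - 5P = P - 139, gives P* = 330 and Q* = 191.
Since 360 > 330, the floor is binding.
At P = 360: Qd = 1841 - 5·360 = 41 and Qs = 360 - 139 = 221.
Consumer surplus without the control is ½ · (368.2 - 330) · 191 = 3648.1.
With the floor, consumers buy 41 units at 360, so CS = ½ · (368.2 - 360) · 41 = 168.1.
Change in consumer surplus = 168.1 - 3648.1 = -3480.

-3480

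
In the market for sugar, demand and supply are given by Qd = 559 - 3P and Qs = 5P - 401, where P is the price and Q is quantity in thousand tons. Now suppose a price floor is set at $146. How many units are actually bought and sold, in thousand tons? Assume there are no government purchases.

Setting quantity demanded equal to quantity supplied, 559 - 3P = 5P - 401, gives P* = 120 and Q* = 199.
Since 146 > 120, the floor is binding.
At P = 146: Qd = 559 - 3·146 = 121 and Qs = 5·146 - 401 = 329.
The quantity actually transacted is the short side, demand: 121.

121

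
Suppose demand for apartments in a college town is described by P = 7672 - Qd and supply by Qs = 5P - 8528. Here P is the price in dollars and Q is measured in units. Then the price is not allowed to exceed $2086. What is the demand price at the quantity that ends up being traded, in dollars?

5770

Rearranging demand gives Qd = 7672 - P. Setting quantity demanded equal to quantity supplied, 7672 - P = 5P - 8528, gives P* = 2700 and Q* = 4972.
Since 2086 < 2700, the ceiling is binding.
At P = 2086: Qd = 7672 - 2086 = 5586 and Qs = 5·2086 - 8528 = 1902.
Only 1902 units reach the market. On the demand curve, the marginal buyer's willingness to pay at Q = 1902 is (7672 - 1902) = 5770.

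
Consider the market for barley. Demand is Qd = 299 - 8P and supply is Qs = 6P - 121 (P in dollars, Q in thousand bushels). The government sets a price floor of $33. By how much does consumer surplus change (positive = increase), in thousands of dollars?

Without the control the market clears where 299 - 8P = 6P - 121, i.e. P* = 30 and Q* = 59.
Since 33 > 30, the floor is binding.
At P = 33: Qd = 299 - 8·33 = 35 and Qs = 6·33 - 121 = 77.
Consumer surplus without the control is ½ · (37.375 - 30) · 59 = 217.5625.
With the floor, consumers buy 35 units at 33, so CS = ½ · (37.375 - 33) · 35 = 76.5625.
Change in consumer surplus = 76.5625 - 217.5625 = -141.

-141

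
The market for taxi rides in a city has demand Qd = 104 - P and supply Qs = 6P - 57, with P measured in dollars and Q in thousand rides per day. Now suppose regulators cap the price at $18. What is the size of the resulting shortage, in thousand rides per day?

35

Equilibrium: 104 - P = 6P - 57, so 161 = 7P and P* = 23, Q* = 81.
Since 18 < 23, the ceiling is binding.
At P = 18: Qd = 104 - 18 = 86 and Qs = 6·18 - 57 = 51.
Shortage = Qd - Qs = 86 - 51 = 35.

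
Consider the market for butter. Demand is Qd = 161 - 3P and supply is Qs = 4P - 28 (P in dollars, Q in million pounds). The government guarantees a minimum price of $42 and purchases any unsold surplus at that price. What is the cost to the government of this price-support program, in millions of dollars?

Equilibrium: 161 - 3P = 4P - 28, so 189 = 7P and P* = 27, Q* = 80.
Because the floor (42) lies above the market-clearing price, it is binding.
At P = 42: Qd = 161 - 3·42 = 35 and Qs = 4·42 - 28 = 140.
Surplus = Qs - Qd = 105.
Government expenditure = surplus × support price = 105 × 42 = 4410.

4410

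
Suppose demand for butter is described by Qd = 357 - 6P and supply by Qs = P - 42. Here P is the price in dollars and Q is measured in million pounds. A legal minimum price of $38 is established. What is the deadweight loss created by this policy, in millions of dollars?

0

Without the control the market clears where 357 - 6P = P - 42, i.e. P* = 57 and Q* = 15.
Since 38 is below P* = 57, the floor does not bind and the free-market outcome prevails.
Since the control does not bind, no trades are prevented and deadweight loss is zero.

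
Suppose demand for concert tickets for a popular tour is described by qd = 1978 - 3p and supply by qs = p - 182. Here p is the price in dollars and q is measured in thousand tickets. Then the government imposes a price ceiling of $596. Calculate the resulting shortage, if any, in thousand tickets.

0

Without the control the market clears where 1978 - 3p = p - 182, i.e. p* = 540 and q* = 358.
The ceiling of 596 is above the equilibrium price 540, so it is not binding; the market clears at p* = 540, q* = 358.
Since the control does not bind, there is no shortage.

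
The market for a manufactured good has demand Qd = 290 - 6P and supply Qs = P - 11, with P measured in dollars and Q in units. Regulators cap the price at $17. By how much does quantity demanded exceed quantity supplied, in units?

182

Setting quantity demanded equal to quantity supplied, 290 - 6P = P - 11, gives P* = 43 and Q* = 32.
Since 17 < 43, the ceiling is binding.
At P = 17: Qd = 290 - 6·17 = 188 and Qs = 17 - 11 = 6.
Shortage = Qd - Qs = 188 - 6 = 182.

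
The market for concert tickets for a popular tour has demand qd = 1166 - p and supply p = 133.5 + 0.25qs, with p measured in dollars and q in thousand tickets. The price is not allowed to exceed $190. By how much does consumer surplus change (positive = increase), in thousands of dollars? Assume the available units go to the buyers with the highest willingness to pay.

Rearranging supply gives qs = 4p - 534. Setting quantity demanded equal to quantity supplied, 1166 - p = 4p - 534, gives p* = 340 and q* = 826.
Since 190 < 340, the ceiling is binding.
At p = 190: qd = 1166 - 190 = 976 and qs = 4·190 - 534 = 226.
Consumer surplus without the control is ½ · (1166 - 340) · 826 = 341138.
With the ceiling, 226 units are sold at 190 (assume they go to the highest-value buyers). The demand price at q = 226 is 940, so CS = ½ · [(1166 - 190) + (940 - 190)] · 226 = 195038.
Change in consumer surplus = 195038 - 341138 = -146100.

-146100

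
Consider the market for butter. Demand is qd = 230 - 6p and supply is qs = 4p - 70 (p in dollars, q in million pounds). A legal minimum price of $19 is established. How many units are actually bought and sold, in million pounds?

Equilibrium: 230 - 6p = 4p - 70, so 300 = 10p and p* = 30, q* = 50.
Since 19 is below p* = 30, the floor does not bind and the free-market outcome prevails.

50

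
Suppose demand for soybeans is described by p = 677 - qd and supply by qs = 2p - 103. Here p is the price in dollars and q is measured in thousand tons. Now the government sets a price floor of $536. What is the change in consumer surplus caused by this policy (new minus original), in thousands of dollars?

Rearranging demand gives qd = 677 - p. Without the control the market clears where 677 - p = 2p - 103, i.e. p* = 260 and q* = 417.
The floor of 536 is above the equilibrium price 260, so it binds.
At p = 536: qd = 677 - 536 = 141 and qs = 2·536 - 103 = 969.
Consumer surplus without the control is ½ · (677 - 260) · 417 = 86944.5.
With the floor, consumers buy 141 units at 536, so CS = ½ · (677 - 536) · 141 = 9940.5.
Change in consumer surplus = 9940.5 - 86944.5 = -77004.

-77004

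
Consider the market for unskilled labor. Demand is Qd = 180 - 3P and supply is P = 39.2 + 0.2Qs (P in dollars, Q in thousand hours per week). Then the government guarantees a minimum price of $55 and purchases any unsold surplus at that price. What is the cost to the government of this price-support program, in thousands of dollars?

3520

Rearranging supply gives Qs = 5P - 196. Without the control the market clears where 180 - 3P = 5P - 196, i.e. P* = 47 and Q* = 39.
Since 55 > 47, the floor is binding.
At P = 55: Qd = 180 - 3·55 = 15 and Qs = 5·55 - 196 = 79.
Surplus = Qs - Qd = 64.
Government expenditure = surplus × support price = 64 × 55 = 3520.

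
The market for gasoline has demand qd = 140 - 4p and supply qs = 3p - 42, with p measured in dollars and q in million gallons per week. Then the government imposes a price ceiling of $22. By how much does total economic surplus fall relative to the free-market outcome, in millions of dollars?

42

In a free market, 140 - 4p = 3p - 42 gives the equilibrium p* = 26, q* = 36.
Since 22 < 26, the ceiling is binding.
At p = 22: qd = 140 - 4·22 = 52 and qs = 3·22 - 42 = 24.
Quantity traded falls to 24. At q = 24 the demand price is (140 - 24)/4 = 29 and the supply price is (42 + 24)/3 = 22.
Deadweight loss = ½ · (29 - 22) · (36 - 24) = ½ · 7 · 12 = 42.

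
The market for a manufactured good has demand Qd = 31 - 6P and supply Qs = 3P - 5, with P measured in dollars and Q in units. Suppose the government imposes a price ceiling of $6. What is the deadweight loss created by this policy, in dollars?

Setting quantity demanded equal to quantity supplied, 31 - 6P = 3P - 5, gives P* = 4 and Q* = 7.
Since 6 is above P* = 4, the ceiling does not bind and the free-market outcome prevails.
Since the control does not bind, no trades are prevented and deadweight loss is zero.

0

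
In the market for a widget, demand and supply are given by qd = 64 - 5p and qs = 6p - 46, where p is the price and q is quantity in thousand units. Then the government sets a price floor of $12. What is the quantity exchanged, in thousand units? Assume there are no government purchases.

Without the control the market clears where 64 - 5p = 6p - 46, i.e. p* = 10 and q* = 14.
The floor of 12 is above the equilibrium price 10, so it binds.
At p = 12: qd = 64 - 5·12 = 4 and qs = 6·12 - 46 = 26.
The quantity actually transacted is the short side, demand: 4.

4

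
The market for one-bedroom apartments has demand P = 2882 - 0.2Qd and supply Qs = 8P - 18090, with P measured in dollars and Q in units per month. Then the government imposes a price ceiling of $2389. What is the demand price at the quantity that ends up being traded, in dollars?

Rearranging demand gives Qd = 14410 - 5P. In a free market, 14410 - 5P = 8P - 18090 gives the equilibrium P* = 2500, Q* = 1910.
Since 2389 < 2500, the ceiling is binding.
At P = 2389: Qd = 14410 - 5·2389 = 2465 and Qs = 8·2389 - 18090 = 1022.
Only 1022 units reach the market. On the demand curve, the marginal buyer's willingness to pay at Q = 1022 is (14410 - 1022)/5 = 2677.6.

2677.6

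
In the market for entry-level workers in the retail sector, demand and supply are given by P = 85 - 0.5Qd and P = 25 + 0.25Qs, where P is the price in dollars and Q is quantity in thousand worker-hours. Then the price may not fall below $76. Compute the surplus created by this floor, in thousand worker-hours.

Rearranging demand gives Qd = 170 - 2P; rearranging supply gives Qs = 4P - 100. In a free market, 170 - 2P = 4P - 100 gives the equilibrium P* = 45, Q* = 80.
The floor of 76 is above the equilibrium price 45, so it binds.
At P = 76: Qd = 170 - 2·76 = 18 and Qs = 4·76 - 100 = 204.
Surplus = Qs - Qd = 204 - 18 = 186.

186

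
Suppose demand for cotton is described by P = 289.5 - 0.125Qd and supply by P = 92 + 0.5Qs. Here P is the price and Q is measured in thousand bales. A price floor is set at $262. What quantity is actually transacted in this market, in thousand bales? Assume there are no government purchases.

Rearranging demand gives Qd = 2316 - 8P; rearranging supply gives Qs = 2P - 184. Setting quantity demanded equal to quantity supplied, 2316 - 8P = 2P - 184, gives P* = 250 and Q* = 316.
Since 262 > 250, the floor is binding.
At P = 262: Qd = 2316 - 8·262 = 220 and Qs = 2·262 - 184 = 340.
The quantity actually transacted is the short side, demand: 220.

220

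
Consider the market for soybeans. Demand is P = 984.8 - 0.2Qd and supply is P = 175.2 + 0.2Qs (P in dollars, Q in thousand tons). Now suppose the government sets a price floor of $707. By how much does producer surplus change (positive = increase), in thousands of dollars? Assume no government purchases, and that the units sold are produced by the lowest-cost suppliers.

136080.5

Rearranging demand gives Qd = 4924 - 5P; rearranging supply gives Qs = 5P - 876. Without the control the market clears where 4924 - 5P = 5P - 876, i.e. P* = 580 and Q* = 2024.
Because the floor (707) lies above the market-clearing price, it is binding.
At P = 707: Qd = 4924 - 5·707 = 1389 and Qs = 5·707 - 876 = 2659.
Producer surplus without the control is ½ · (580 - 175.2) · 2024 = 409657.6.
With the floor, 1389 units are sold at 707. The supply price at Q = 1389 is 453, so PS = ½ · [(707 - 175.2) + (707 - 453)] · 1389 = 545738.1.
Change in producer surplus = 545738.1 - 409657.6 = 136080.5.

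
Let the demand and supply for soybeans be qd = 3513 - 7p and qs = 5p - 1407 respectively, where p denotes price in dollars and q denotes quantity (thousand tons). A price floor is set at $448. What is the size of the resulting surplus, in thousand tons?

Setting quantity demanded equal to quantity supplied, 3513 - 7p = 5p - 1407, gives p* = 410 and q* = 643.
Since 448 > 410, the floor is binding.
At p = 448: qd = 3513 - 7·448 = 377 and qs = 5·448 - 1407 = 833.
Surplus = qs - qd = 833 - 377 = 456.

456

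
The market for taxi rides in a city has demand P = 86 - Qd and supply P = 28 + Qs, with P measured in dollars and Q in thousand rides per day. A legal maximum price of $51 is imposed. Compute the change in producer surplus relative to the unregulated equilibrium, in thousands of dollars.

-156

Rearranging demand gives Qd = 86 - P; rearranging supply gives Qs = P - 28. Setting quantity demanded equal to quantity supplied, 86 - P = P - 28, gives P* = 57 and Q* = 29.
The ceiling of 51 is below the equilibrium price 57, so it binds.
At P = 51: Qd = 86 - 51 = 35 and Qs = 51 - 28 = 23.
Producer surplus without the control is ½ · (57 - 28) · 29 = 420.5.
With the ceiling, producers sell 23 units at 51, so PS = ½ · (51 - 28) · 23 = 264.5.
Change in producer surplus = 264.5 - 420.5 = -156.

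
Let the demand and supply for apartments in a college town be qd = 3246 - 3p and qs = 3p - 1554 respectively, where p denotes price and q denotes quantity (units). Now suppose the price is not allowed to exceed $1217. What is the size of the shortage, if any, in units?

Without the control the market clears where 3246 - 3p = 3p - 1554, i.e. p* = 800 and q* = 846.
Since 1217 is above p* = 800, the ceiling does not bind and the free-market outcome prevails.
Since the control does not bind, there is no shortage.

0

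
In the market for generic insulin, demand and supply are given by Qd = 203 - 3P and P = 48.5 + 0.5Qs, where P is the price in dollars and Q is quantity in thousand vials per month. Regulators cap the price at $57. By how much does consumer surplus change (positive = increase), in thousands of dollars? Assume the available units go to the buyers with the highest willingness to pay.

Rearranging supply gives Qs = 2P - 97. Setting quantity demanded equal to quantity supplied, 203 - 3P = 2P - 97, gives P* = 60 and Q* = 23.
Because the ceiling (57) lies below the market-clearing price, it is binding.
At P = 57: Qd = 203 - 3·57 = 32 and Qs = 2·57 - 97 = 17.
Consumer surplus without the control is ½ · (203/3 - 60) · 23 = 529/6.
With the ceiling, 17 units are sold at 57 (assume they go to the highest-value buyers). The demand price at Q = 17 is 62, so CS = ½ · [(203/3 - 57) + (62 - 57)] · 17 = 799/6.
Change in consumer surplus = 799/6 - 529/6 = 45.

45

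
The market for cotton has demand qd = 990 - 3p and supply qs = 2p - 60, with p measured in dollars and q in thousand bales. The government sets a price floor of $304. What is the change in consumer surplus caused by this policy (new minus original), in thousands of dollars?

Equilibrium: 990 - 3p = 2p - 60, so 1050 = 5p and p* = 210, q* = 360.
Since 304 > 210, the floor is binding.
At p = 304: qd = 990 - 3·304 = 78 and qs = 2·304 - 60 = 548.
Consumer surplus without the control is ½ · (330 - 210) · 360 = 21600.
With the floor, consumers buy 78 units at 304, so CS = ½ · (330 - 304) · 78 = 1014.
Change in consumer surplus = 1014 - 21600 = -20586.

-20586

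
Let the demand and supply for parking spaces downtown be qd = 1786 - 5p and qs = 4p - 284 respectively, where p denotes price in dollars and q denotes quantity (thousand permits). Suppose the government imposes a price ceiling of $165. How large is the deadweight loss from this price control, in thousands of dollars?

Without the control the market clears where 1786 - 5p = 4p - 284, i.e. p* = 230 and q* = 636.
Since 165 < 230, the ceiling is binding.
At p = 165: qd = 1786 - 5·165 = 961 and qs = 4·165 - 284 = 376.
Quantity traded falls to 376. At q = 376 the demand price is (1786 - 376)/5 = 282 and the supply price is (284 + 376)/4 = 165.
Deadweight loss = ½ · (282 - 165) · (636 - 376) = ½ · 117 · 260 = 15210.

15210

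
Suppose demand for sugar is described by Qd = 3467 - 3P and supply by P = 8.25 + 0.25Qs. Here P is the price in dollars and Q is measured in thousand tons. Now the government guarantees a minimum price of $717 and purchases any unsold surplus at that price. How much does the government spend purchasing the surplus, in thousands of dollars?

1089123

Rearranging supply gives Qs = 4P - 33. In a free market, 3467 - 3P = 4P - 33 gives the equilibrium P* = 500, Q* = 1967.
Because the floor (717) lies above the market-clearing price, it is binding.
At P = 717: Qd = 3467 - 3·717 = 1316 and Qs = 4·717 - 33 = 2835.
Surplus = Qs - Qd = 1519.
Government expenditure = surplus × support price = 1519 × 717 = 1089123.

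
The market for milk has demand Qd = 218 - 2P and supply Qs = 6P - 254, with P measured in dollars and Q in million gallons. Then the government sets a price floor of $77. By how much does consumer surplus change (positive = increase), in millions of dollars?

Setting quantity demanded equal to quantity supplied, 218 - 2P = 6P - 254, gives P* = 59 and Q* = 100.
The floor of 77 is above the equilibrium price 59, so it binds.
At P = 77: Qd = 218 - 2·77 = 64 and Qs = 6·77 - 254 = 208.
Consumer surplus without the control is ½ · (109 - 59) · 100 = 2500.
With the floor, consumers buy 64 units at 77, so CS = ½ · (109 - 77) · 64 = 1024.
Change in consumer surplus = 1024 - 2500 = -1476.

-1476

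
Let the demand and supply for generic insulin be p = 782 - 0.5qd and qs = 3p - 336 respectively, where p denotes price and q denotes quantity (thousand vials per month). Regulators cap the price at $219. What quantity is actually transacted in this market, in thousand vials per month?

Rearranging demand gives qd = 1564 - 2p. Equilibrium: 1564 - 2p = 3p - 336, so 1900 = 5p and p* = 380, q* = 804.
Because the ceiling (219) lies below the market-clearing price, it is binding.
At p = 219: qd = 1564 - 2·219 = 1126 and qs = 3·219 - 336 = 321.
The quantity actually transacted is the short side, supply: 321.

321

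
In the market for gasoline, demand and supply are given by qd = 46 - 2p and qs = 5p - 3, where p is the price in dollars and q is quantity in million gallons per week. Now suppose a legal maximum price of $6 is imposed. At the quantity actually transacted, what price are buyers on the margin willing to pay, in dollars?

9.5

Equilibrium: 46 - 2p = 5p - 3, so 49 = 7p and p* = 7, q* = 32.
Because the ceiling (6) lies below the market-clearing price, it is binding.
At p = 6: qd = 46 - 2·6 = 34 and qs = 5·6 - 3 = 27.
Only 27 units reach the market. On the demand curve, the marginal buyer's willingness to pay at q = 27 is (46 - 27)/2 = 9.5.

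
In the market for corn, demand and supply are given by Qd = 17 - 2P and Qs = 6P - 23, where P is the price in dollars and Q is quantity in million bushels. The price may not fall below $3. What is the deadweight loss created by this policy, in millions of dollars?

In a free market, 17 - 2P = 6P - 23 gives the equilibrium P* = 5, Q* = 7.
The floor of 3 is below the equilibrium price 5, so it is not binding; the market clears at P* = 5, Q* = 7.
Since the control does not bind, no trades are prevented and deadweight loss is zero.

0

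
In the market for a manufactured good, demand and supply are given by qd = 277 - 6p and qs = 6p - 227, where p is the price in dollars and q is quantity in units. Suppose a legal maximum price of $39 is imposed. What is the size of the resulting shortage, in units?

36

Setting quantity demanded equal to quantity supplied, 277 - 6p = 6p - 227, gives p* = 42 and q* = 25.
Because the ceiling (39) lies below the market-clearing price, it is binding.
At p = 39: qd = 277 - 6·39 = 43 and qs = 6·39 - 227 = 7.
Shortage = qd - qs = 43 - 7 = 36.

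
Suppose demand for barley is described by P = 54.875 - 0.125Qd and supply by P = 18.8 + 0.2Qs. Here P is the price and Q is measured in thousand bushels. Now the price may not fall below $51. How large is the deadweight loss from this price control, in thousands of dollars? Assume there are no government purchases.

1040

Rearranging demand gives Qd = 439 - 8P; rearranging supply gives Qs = 5P - 94. Without the control the market clears where 439 - 8P = 5P - 94, i.e. P* = 41 and Q* = 111.
Because the floor (51) lies above the market-clearing price, it is binding.
At P = 51: Qd = 439 - 8·51 = 31 and Qs = 5·51 - 94 = 161.
Quantity traded falls to 31. At Q = 31 the demand price is (439 - 31)/8 = 51 and the supply price is (94 + 31)/5 = 25.
Deadweight loss = ½ · (51 - 25) · (111 - 31) = ½ · 26 · 80 = 1040.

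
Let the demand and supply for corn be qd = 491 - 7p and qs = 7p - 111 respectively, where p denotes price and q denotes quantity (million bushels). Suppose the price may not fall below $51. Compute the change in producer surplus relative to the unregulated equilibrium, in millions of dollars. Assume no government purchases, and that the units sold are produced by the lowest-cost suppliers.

848

In a free market, 491 - 7p = 7p - 111 gives the equilibrium p* = 43, q* = 190.
The floor of 51 is above the equilibrium price 43, so it binds.
At p = 51: qd = 491 - 7·51 = 134 and qs = 7·51 - 111 = 246.
Producer surplus without the control is ½ · (43 - 111/7) · 190 = 18050/7.
With the floor, 134 units are sold at 51. The supply price at q = 134 is 35, so PS = ½ · [(51 - 111/7) + (51 - 35)] · 134 = 23986/7.
Change in producer surplus = 23986/7 - 18050/7 = 848.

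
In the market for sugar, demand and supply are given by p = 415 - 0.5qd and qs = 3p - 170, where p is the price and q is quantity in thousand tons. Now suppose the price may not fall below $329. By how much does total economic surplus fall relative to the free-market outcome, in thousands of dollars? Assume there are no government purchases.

27735

Rearranging demand gives qd = 830 - 2p. In a free market, 830 - 2p = 3p - 170 gives the equilibrium p* = 200, q* = 430.
The floor of 329 is above the equilibrium price 200, so it binds.
At p = 329: qd = 830 - 2·329 = 172 and qs = 3·329 - 170 = 817.
Quantity traded falls to 172. At q = 172 the demand price is (830 - 172)/2 = 329 and the supply price is (170 + 172)/3 = 114.
Deadweight loss = ½ · (329 - 114) · (430 - 172) = ½ · 215 · 258 = 27735.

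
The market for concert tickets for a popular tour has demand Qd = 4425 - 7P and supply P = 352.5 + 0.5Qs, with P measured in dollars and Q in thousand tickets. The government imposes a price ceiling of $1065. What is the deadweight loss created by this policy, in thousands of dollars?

0

Rearranging supply gives Qs = 2P - 705. Equilibrium: 4425 - 7P = 2P - 705, so 5130 = 9P and P* = 570, Q* = 435.
The ceiling of 1065 is above the equilibrium price 570, so it is not binding; the market clears at P* = 570, Q* = 435.
Since the control does not bind, no trades are prevented and deadweight loss is zero.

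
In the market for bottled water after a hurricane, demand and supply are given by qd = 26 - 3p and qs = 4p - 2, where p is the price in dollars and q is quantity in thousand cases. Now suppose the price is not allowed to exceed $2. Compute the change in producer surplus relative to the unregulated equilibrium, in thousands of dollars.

-20

Without the control the market clears where 26 - 3p = 4p - 2, i.e. p* = 4 and q* = 14.
Since 2 < 4, the ceiling is binding.
At p = 2: qd = 26 - 3·2 = 20 and qs = 4·2 - 2 = 6.
Producer surplus without the control is ½ · (4 - 0.5) · 14 = 24.5.
With the ceiling, producers sell 6 units at 2, so PS = ½ · (2 - 0.5) · 6 = 4.5.
Change in producer surplus = 4.5 - 24.5 = -20.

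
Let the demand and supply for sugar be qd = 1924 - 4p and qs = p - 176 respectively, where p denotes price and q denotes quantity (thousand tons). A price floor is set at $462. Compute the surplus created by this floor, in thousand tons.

In a free market, 1924 - 4p = p - 176 gives the equilibrium p* = 420, q* = 244.
The floor of 462 is above the equilibrium price 420, so it binds.
At p = 462: qd = 1924 - 4·462 = 76 and qs = 462 - 176 = 286.
Surplus = qs - qd = 286 - 76 = 210.

210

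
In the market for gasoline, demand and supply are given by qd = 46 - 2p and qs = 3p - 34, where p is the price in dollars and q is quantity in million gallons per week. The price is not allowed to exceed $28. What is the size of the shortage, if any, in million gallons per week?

Setting quantity demanded equal to quantity supplied, 46 - 2p = 3p - 34, gives p* = 16 and q* = 14.
Since 28 is above p* = 16, the ceiling does not bind and the free-market outcome prevails.
Since the control does not bind, there is no shortage.

0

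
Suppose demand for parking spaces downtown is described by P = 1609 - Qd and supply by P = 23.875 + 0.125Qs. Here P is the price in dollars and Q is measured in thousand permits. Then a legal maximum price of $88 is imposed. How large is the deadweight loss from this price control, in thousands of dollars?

Rearranging demand gives Qd = 1609 - P; rearranging supply gives Qs = 8P - 191. In a free market, 1609 - P = 8P - 191 gives the equilibrium P* = 200, Q* = 1409.
Since 88 < 200, the ceiling is binding.
At P = 88: Qd = 1609 - 88 = 1521 and Qs = 8·88 - 191 = 513.
Quantity traded falls to 513. At Q = 513 the demand price is 1609 - 513 = 1096 and the supply price is (191 + 513)/8 = 88.
Deadweight loss = ½ · (1096 - 88) · (1409 - 513) = ½ · 1008 · 896 = 451584.

451584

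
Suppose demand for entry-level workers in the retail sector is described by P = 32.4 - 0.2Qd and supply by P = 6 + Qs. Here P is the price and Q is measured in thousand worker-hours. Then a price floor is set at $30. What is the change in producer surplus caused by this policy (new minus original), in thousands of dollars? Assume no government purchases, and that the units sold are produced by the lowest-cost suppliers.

Rearranging demand gives Qd = 162 - 5P; rearranging supply gives Qs = P - 6. Equilibrium: 162 - 5P = P - 6, so 168 = 6P and P* = 28, Q* = 22.
Since 30 > 28, the floor is binding.
At P = 30: Qd = 162 - 5·30 = 12 and Qs = 30 - 6 = 24.
Producer surplus without the control is ½ · (28 - 6) · 22 = 242.
With the floor, 12 units are sold at 30. The supply price at Q = 12 is 18, so PS = ½ · [(30 - 6) + (30 - 18)] · 12 = 216.
Change in producer surplus = 216 - 242 = -26.

-26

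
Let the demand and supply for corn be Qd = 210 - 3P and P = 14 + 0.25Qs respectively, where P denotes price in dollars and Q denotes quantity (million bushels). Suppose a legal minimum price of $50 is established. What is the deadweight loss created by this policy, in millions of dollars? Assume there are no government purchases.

Rearranging supply gives Qs = 4P - 56. Setting quantity demanded equal to quantity supplied, 210 - 3P = 4P - 56, gives P* = 38 and Q* = 96.
Because the floor (50) lies above the market-clearing price, it is binding.
At P = 50: Qd = 210 - 3·50 = 60 and Qs = 4·50 - 56 = 144.
Quantity traded falls to 60. At Q = 60 the demand price is (210 - 60)/3 = 50 and the supply price is (56 + 60)/4 = 29.
Deadweight loss = ½ · (50 - 29) · (96 - 60) = ½ · 21 · 36 = 378.

378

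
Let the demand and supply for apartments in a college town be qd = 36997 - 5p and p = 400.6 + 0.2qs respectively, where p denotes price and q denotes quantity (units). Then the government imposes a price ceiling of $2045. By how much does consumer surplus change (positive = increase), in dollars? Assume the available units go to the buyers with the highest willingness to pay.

Rearranging supply gives qs = 5p - 2003. Setting quantity demanded equal to quantity supplied, 36997 - 5p = 5p - 2003, gives p* = 3900 and q* = 17497.
Because the ceiling (2045) lies below the market-clearing price, it is binding.
At p = 2045: qd = 36997 - 5·2045 = 26772 and qs = 5·2045 - 2003 = 8222.
Consumer surplus without the control is ½ · (7399.4 - 3900) · 17497 = 30614500.9.
With the ceiling, 8222 units are sold at 2045 (assume they go to the highest-value buyers). The demand price at q = 8222 is 5755, so CS = ½ · [(7399.4 - 2045) + (5755 - 2045)] · 8222 = 37263748.4.
Change in consumer surplus = 37263748.4 - 30614500.9 = 6649247.5.

6649247.5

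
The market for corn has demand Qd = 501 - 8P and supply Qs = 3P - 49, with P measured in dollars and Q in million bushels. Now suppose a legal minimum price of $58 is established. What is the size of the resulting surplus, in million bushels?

In a free market, 501 - 8P = 3P - 49 gives the equilibrium P* = 50, Q* = 101.
Since 58 > 50, the floor is binding.
At P = 58: Qd = 501 - 8·58 = 37 and Qs = 3·58 - 49 = 125.
Surplus = Qs - Qd = 125 - 37 = 88.

88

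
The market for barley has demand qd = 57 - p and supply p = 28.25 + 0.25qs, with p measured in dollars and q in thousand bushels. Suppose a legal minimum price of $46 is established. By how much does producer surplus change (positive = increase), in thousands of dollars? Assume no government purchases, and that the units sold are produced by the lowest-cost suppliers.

Rearranging supply gives qs = 4p - 113. Equilibrium: 57 - p = 4p - 113, so 170 = 5p and p* = 34, q* = 23.
The floor of 46 is above the equilibrium price 34, so it binds.
At p = 46: qd = 57 - 46 = 11 and qs = 4·46 - 113 = 71.
Producer surplus without the control is ½ · (34 - 28.25) · 23 = 66.125.
With the floor, 11 units are sold at 46. The supply price at q = 11 is 31, so PS = ½ · [(46 - 28.25) + (46 - 31)] · 11 = 180.125.
Change in producer surplus = 180.125 - 66.125 = 114.

114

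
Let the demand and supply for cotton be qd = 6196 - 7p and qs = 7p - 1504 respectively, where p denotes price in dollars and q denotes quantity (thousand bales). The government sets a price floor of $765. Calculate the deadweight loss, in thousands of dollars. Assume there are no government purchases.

323575

Setting quantity demanded equal to quantity supplied, 6196 - 7p = 7p - 1504, gives p* = 550 and q* = 2346.
Since 765 > 550, the floor is binding.
At p = 765: qd = 6196 - 7·765 = 841 and qs = 7·765 - 1504 = 3851.
Quantity traded falls to 841. At q = 841 the demand price is (6196 - 841)/7 = 765 and the supply price is (1504 + 841)/7 = 335.
Deadweight loss = ½ · (765 - 335) · (2346 - 841) = ½ · 430 · 1505 = 323575.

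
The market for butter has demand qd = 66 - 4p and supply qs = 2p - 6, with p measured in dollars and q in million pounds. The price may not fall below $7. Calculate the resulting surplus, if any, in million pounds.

0

Equilibrium: 66 - 4p = 2p - 6, so 72 = 6p and p* = 12, q* = 18.
Since 7 is below p* = 12, the floor does not bind and the free-market outcome prevails.
Since the control does not bind, there is no surplus.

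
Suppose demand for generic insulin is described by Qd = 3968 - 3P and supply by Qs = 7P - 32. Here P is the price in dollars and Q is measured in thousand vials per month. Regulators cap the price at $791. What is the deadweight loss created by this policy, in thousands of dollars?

In a free market, 3968 - 3P = 7P - 32 gives the equilibrium P* = 400, Q* = 2768.
Since 791 is above P* = 400, the ceiling does not bind and the free-market outcome prevails.
Since the control does not bind, no trades are prevented and deadweight loss is zero.

0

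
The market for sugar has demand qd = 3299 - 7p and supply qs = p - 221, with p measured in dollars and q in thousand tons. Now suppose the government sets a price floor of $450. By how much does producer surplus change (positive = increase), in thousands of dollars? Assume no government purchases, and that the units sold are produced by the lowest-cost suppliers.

Without the control the market clears where 3299 - 7p = p - 221, i.e. p* = 440 and q* = 219.
Since 450 > 440, the floor is binding.
At p = 450: qd = 3299 - 7·450 = 149 and qs = 450 - 221 = 229.
Producer surplus without the control is ½ · (440 - 221) · 219 = 23980.5.
With the floor, 149 units are sold at 450. The supply price at q = 149 is 370, so PS = ½ · [(450 - 221) + (450 - 370)] · 149 = 23020.5.
Change in producer surplus = 23020.5 - 23980.5 = -960.

-960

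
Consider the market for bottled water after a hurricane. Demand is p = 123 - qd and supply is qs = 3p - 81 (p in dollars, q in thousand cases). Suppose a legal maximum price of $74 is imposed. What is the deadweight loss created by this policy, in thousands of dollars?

Rearranging demand gives qd = 123 - p. Equilibrium: 123 - p = 3p - 81, so 204 = 4p and p* = 51, q* = 72.
The ceiling of 74 is above the equilibrium price 51, so it is not binding; the market clears at p* = 51, q* = 72.
Since the control does not bind, no trades are prevented and deadweight loss is zero.

0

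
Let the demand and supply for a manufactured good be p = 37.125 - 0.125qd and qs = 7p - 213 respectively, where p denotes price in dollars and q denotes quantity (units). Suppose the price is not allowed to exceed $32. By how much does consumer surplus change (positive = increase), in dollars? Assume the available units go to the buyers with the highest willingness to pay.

Rearranging demand gives qd = 297 - 8p. Equilibrium: 297 - 8p = 7p - 213, so 510 = 15p and p* = 34, q* = 25.
The ceiling of 32 is below the equilibrium price 34, so it binds.
At p = 32: qd = 297 - 8·32 = 41 and qs = 7·32 - 213 = 11.
Consumer surplus without the control is ½ · (37.125 - 34) · 25 = 39.0625.
With the ceiling, 11 units are sold at 32 (assume they go to the highest-value buyers). The demand price at q = 11 is 35.75, so CS = ½ · [(37.125 - 32) + (35.75 - 32)] · 11 = 48.8125.
Change in consumer surplus = 48.8125 - 39.0625 = 9.75.

9.75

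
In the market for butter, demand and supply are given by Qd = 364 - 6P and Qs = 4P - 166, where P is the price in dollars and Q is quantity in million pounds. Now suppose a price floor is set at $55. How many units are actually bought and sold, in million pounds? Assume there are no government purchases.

34

Equilibrium: 364 - 6P = 4P - 166, so 530 = 10P and P* = 53, Q* = 46.
Because the floor (55) lies above the market-clearing price, it is binding.
At P = 55: Qd = 364 - 6·55 = 34 and Qs = 4·55 - 166 = 54.
The quantity actually transacted is the short side, demand: 34.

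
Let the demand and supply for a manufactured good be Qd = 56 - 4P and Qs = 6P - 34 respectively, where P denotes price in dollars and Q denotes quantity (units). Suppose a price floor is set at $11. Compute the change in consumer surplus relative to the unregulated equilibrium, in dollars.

Equilibrium: 56 - 4P = 6P - 34, so 90 = 10P and P* = 9, Q* = 20.
Because the floor (11) lies above the market-clearing price, it is binding.
At P = 11: Qd = 56 - 4·11 = 12 and Qs = 6·11 - 34 = 32.
Consumer surplus without the control is ½ · (14 - 9) · 20 = 50.
With the floor, consumers buy 12 units at 11, so CS = ½ · (14 - 11) · 12 = 18.
Change in consumer surplus = 18 - 50 = -32.

-32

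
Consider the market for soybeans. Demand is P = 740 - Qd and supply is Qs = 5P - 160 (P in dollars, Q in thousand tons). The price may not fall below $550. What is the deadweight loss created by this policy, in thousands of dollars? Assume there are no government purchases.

96000

Rearranging demand gives Qd = 740 - P. Without the control the market clears where 740 - P = 5P - 160, i.e. P* = 150 and Q* = 590.
Because the floor (550) lies above the market-clearing price, it is binding.
At P = 550: Qd = 740 - 550 = 190 and Qs = 5·550 - 160 = 2590.
Quantity traded falls to 190. At Q = 190 the demand price is 740 - 190 = 550 and the supply price is (160 + 190)/5 = 70.
Deadweight loss = ½ · (550 - 70) · (590 - 190) = ½ · 480 · 400 = 96000.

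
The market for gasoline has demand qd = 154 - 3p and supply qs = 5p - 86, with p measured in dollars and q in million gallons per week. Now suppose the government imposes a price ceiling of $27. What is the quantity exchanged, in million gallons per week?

In a free market, 154 - 3p = 5p - 86 gives the equilibrium p* = 30, q* = 64.
The ceiling of 27 is below the equilibrium price 30, so it binds.
At p = 27: qd = 154 - 3·27 = 73 and qs = 5·27 - 86 = 49.
The quantity actually transacted is the short side, supply: 49.

49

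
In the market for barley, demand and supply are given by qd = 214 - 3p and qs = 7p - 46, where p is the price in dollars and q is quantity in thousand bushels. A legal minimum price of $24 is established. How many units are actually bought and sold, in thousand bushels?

136

Equilibrium: 214 - 3p = 7p - 46, so 260 = 10p and p* = 26, q* = 136.
Since 24 is below p* = 26, the floor does not bind and the free-market outcome prevails.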